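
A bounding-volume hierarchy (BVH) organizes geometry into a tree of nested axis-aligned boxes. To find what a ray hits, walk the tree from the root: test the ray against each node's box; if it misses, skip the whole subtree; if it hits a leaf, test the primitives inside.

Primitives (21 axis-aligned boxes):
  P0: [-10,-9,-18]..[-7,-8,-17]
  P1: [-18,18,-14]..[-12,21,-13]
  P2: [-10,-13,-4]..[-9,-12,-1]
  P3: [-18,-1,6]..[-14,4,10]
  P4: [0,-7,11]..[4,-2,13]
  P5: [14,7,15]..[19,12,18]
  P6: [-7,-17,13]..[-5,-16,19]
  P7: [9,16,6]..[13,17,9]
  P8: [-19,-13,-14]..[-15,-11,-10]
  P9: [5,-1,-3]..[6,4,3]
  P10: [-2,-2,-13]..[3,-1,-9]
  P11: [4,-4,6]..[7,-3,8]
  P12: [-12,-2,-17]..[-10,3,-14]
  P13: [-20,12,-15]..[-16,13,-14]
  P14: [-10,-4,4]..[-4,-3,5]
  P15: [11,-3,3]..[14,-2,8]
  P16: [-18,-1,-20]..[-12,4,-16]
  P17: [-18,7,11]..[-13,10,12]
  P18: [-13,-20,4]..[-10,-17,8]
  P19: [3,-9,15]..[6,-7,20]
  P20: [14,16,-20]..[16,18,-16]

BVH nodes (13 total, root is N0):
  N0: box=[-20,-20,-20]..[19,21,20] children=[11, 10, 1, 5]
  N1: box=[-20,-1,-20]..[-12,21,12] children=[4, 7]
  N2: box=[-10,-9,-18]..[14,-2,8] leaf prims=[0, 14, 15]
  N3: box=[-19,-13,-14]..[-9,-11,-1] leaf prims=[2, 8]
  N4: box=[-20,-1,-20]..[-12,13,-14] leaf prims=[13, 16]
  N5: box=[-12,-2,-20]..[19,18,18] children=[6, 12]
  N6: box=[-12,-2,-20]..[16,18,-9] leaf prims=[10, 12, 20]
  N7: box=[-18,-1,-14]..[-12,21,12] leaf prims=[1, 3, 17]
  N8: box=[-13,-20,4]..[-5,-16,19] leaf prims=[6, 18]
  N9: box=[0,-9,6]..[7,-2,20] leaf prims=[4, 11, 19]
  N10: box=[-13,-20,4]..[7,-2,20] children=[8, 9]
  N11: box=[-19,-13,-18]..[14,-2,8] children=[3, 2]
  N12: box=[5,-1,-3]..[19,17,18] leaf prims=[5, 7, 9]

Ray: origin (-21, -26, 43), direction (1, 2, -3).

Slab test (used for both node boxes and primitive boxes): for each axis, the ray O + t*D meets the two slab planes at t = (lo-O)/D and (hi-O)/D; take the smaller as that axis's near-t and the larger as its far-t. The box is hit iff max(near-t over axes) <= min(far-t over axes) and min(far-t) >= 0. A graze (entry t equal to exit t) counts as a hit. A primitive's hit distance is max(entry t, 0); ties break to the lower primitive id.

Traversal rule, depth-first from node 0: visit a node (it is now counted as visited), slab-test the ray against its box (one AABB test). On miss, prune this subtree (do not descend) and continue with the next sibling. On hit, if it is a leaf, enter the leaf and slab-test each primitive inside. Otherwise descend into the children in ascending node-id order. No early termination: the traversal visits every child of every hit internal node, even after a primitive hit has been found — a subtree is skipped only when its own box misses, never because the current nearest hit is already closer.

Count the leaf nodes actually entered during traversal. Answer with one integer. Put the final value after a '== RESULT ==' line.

Traverse from the root:
N0 x:[1,40] y:[3,47/2] z:[23/3,21] -> hit [23/3,21], descend [1, 5, 10, 11]
  N1 x:[1,9] y:[25/2,47/2] z:[31/3,21] -> miss, prune
  N5 x:[9,40] y:[12,22] z:[25/3,21] -> hit [12,21], descend [6, 12]
    N6 x:[9,37] y:[12,22] z:[52/3,21] -> hit [52/3,21] leaf, test {P10(miss), P12(miss), P20(miss)}
    N12 x:[26,40] y:[25/2,43/2] z:[25/3,46/3] -> miss, prune
  N10 x:[8,28] y:[3,12] z:[23/3,13] -> hit [8,12], descend [8, 9]
    N8 x:[8,16] y:[3,5] z:[8,13] -> miss, prune
    N9 x:[21,28] y:[17/2,12] z:[23/3,37/3] -> miss, prune
  N11 x:[2,35] y:[13/2,12] z:[35/3,61/3] -> hit [35/3,12], descend [2, 3]
    N2 x:[11,35] y:[17/2,12] z:[35/3,61/3] -> hit [35/3,12] leaf, test {P0(miss), P14(miss), P15(miss)}
    N3 x:[2,12] y:[13/2,15/2] z:[44/3,19] -> miss, prune

Summary -> nodes [0, 1, 5, 6, 12, 10, 8, 9, 11, 2, 3]; box-tests=11; leaf-entries=2; first=miss

== RESULT ==
2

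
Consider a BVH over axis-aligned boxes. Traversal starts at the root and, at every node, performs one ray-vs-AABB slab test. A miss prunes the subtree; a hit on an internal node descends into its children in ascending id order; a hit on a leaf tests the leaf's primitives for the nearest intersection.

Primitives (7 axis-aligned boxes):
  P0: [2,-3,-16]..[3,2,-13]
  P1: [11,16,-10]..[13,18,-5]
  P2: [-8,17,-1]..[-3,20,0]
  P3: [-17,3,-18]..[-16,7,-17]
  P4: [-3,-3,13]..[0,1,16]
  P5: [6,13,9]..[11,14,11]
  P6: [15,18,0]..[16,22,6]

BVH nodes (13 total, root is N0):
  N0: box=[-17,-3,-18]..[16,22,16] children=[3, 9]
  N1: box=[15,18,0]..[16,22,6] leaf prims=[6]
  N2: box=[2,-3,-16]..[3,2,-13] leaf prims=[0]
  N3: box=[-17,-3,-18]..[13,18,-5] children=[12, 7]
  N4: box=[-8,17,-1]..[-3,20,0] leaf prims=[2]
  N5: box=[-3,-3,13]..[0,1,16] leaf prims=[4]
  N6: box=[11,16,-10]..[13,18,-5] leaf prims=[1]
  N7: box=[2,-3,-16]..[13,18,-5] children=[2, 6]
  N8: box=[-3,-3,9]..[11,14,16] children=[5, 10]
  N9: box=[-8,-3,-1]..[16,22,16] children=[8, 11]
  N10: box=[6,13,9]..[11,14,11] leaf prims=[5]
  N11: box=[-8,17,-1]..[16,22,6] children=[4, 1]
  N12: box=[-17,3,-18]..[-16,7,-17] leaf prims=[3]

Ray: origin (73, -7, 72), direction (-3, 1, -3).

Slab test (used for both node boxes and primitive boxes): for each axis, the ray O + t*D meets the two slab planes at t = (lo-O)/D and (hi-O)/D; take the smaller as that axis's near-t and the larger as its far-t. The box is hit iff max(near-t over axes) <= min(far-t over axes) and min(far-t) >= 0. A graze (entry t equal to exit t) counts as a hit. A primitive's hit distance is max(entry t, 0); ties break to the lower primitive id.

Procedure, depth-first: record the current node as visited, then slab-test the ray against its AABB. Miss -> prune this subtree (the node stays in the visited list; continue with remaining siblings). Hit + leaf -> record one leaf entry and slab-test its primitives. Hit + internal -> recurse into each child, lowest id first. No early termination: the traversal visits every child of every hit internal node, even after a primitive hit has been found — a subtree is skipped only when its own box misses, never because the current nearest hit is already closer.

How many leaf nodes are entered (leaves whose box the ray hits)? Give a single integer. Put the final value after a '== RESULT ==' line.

Walk:
N0 x:[19,30] y:[4,29] z:[56/3,30] -> hit [19,29], descend [3, 9]
  N3 x:[20,30] y:[4,25] z:[77/3,30] -> miss, prune
  N9 x:[19,27] y:[4,29] z:[56/3,73/3] -> hit [19,73/3], descend [8, 11]
    N8 x:[62/3,76/3] y:[4,21] z:[56/3,21] -> hit [62/3,21], descend [5, 10]
      N5 x:[73/3,76/3] y:[4,8] z:[56/3,59/3] -> miss, prune
      N10 x:[62/3,67/3] y:[20,21] z:[61/3,21] -> hit [62/3,21] leaf, test {P5@t=62/3}
    N11 x:[19,27] y:[24,29] z:[22,73/3] -> hit [24,73/3], descend [1, 4]
      N1 x:[19,58/3] y:[25,29] z:[22,24] -> miss, prune
      N4 x:[76/3,27] y:[24,27] z:[24,73/3] -> miss, prune

9 AABB tests over nodes [0, 3, 9, 8, 5, 10, 11, 1, 4]; 1 leaf entered; closest P5.

== RESULT ==
1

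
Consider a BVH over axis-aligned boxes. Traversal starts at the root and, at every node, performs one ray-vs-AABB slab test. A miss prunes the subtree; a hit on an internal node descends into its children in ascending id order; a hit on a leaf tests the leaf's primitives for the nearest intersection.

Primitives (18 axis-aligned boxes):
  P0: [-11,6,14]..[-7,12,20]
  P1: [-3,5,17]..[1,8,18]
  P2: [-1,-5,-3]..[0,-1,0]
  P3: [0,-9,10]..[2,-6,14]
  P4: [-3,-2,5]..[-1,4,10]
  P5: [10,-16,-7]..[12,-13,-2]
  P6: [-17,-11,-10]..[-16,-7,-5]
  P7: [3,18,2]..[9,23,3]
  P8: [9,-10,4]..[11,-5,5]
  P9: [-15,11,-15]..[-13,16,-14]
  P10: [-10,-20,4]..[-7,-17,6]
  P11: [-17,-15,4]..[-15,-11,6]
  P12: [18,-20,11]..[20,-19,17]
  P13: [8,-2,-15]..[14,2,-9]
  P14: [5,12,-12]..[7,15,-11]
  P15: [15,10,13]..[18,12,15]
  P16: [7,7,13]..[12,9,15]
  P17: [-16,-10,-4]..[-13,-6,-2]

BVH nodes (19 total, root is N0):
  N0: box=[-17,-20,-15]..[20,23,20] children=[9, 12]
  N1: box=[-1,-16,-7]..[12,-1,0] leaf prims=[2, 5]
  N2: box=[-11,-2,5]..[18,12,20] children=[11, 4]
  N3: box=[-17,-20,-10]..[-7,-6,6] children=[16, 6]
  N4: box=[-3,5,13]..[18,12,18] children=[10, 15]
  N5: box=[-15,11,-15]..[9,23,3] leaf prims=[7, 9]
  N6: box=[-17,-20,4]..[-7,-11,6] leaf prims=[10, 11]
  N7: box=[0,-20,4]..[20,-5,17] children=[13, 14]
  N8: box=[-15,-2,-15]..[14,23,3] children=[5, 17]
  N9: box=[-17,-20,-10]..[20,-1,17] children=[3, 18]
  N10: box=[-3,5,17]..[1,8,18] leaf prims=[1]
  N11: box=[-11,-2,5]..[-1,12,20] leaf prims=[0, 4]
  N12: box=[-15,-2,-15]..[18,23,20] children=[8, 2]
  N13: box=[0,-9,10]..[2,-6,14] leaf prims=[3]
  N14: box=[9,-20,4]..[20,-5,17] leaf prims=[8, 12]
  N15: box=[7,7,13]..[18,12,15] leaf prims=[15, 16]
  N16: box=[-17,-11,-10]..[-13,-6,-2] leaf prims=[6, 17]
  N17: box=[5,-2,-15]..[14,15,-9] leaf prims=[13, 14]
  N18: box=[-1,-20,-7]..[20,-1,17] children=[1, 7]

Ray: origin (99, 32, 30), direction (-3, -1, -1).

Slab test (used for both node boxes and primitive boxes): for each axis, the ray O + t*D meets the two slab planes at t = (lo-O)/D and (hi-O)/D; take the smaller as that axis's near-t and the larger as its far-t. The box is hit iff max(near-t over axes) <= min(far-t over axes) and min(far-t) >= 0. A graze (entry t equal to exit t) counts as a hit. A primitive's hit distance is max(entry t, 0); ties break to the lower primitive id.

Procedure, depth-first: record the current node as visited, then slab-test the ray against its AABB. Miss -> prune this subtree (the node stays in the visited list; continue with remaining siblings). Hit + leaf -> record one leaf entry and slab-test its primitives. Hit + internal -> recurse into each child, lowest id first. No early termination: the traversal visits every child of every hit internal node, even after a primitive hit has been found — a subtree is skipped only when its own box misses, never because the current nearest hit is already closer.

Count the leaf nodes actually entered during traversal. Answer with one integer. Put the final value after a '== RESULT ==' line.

Walk:
N0 x:[79/3,116/3] y:[9,52] z:[10,45] -> hit [79/3,116/3], descend [9, 12]
  N9 x:[79/3,116/3] y:[33,52] z:[13,40] -> hit [33,116/3], descend [3, 18]
    N3 x:[106/3,116/3] y:[38,52] z:[24,40] -> hit [38,116/3], descend [6, 16]
      N6 x:[106/3,116/3] y:[43,52] z:[24,26] -> miss, prune
      N16 x:[112/3,116/3] y:[38,43] z:[32,40] -> hit [38,116/3] leaf, test {P6(miss), P17(miss)}
    N18 x:[79/3,100/3] y:[33,52] z:[13,37] -> hit [33,100/3], descend [1, 7]
      N1 x:[29,100/3] y:[33,48] z:[30,37] -> hit [33,100/3] leaf, test {P2@t=33, P5(miss)}
      N7 x:[79/3,33] y:[37,52] z:[13,26] -> miss, prune
  N12 x:[27,38] y:[9,34] z:[10,45] -> hit [27,34], descend [2, 8]
    N2 x:[27,110/3] y:[20,34] z:[10,25] -> miss, prune
    N8 x:[85/3,38] y:[9,34] z:[27,45] -> hit [85/3,34], descend [5, 17]
      N5 x:[30,38] y:[9,21] z:[27,45] -> miss, prune
      N17 x:[85/3,94/3] y:[17,34] z:[39,45] -> miss, prune

Summary -> nodes [0, 9, 3, 6, 16, 18, 1, 7, 12, 2, 8, 5, 17]; box-tests=13; leaf-entries=2; first=P2

== RESULT ==
2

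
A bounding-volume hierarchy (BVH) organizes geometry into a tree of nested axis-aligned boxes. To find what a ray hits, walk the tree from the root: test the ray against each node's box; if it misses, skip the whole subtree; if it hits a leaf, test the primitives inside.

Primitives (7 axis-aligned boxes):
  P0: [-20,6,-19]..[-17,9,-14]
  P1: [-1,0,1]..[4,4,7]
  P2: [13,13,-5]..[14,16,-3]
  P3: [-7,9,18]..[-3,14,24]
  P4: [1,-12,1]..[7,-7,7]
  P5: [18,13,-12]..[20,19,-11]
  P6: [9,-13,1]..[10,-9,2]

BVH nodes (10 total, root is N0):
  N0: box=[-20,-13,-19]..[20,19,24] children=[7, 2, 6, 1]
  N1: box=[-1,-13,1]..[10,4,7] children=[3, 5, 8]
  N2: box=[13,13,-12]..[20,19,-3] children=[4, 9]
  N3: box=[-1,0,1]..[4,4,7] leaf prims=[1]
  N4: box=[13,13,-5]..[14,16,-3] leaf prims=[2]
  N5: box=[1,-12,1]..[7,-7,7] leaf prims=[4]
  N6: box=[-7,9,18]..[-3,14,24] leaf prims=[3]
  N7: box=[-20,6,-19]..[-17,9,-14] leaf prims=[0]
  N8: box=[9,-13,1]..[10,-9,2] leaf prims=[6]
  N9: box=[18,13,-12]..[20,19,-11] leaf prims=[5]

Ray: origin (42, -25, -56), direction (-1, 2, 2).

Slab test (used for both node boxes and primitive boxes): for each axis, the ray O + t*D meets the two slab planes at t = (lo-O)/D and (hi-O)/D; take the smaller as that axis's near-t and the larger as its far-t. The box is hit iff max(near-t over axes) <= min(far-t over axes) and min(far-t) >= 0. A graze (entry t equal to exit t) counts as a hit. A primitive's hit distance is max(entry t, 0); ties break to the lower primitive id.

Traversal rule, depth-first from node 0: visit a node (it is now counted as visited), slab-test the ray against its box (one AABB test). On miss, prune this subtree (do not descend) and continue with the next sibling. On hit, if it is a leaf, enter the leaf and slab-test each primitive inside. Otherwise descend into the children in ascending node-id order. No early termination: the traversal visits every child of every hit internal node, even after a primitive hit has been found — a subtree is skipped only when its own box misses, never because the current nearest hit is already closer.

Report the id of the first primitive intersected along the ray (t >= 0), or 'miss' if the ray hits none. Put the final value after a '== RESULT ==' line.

Traverse from the root:
N0 x:[22,62] y:[6,22] z:[37/2,40] -> hit [22,22], descend [1, 2, 6, 7]
  N1 x:[32,43] y:[6,29/2] z:[57/2,63/2] -> miss, prune
  N2 x:[22,29] y:[19,22] z:[22,53/2] -> hit [22,22], descend [4, 9]
    N4 x:[28,29] y:[19,41/2] z:[51/2,53/2] -> miss, prune
    N9 x:[22,24] y:[19,22] z:[22,45/2] -> hit [22,22] leaf, test {P5@t=22}
  N6 x:[45,49] y:[17,39/2] z:[37,40] -> miss, prune
  N7 x:[59,62] y:[31/2,17] z:[37/2,21] -> miss, prune

Summary -> nodes [0, 1, 2, 4, 9, 6, 7]; box-tests=7; leaf-entries=1; first=P5

== RESULT ==
5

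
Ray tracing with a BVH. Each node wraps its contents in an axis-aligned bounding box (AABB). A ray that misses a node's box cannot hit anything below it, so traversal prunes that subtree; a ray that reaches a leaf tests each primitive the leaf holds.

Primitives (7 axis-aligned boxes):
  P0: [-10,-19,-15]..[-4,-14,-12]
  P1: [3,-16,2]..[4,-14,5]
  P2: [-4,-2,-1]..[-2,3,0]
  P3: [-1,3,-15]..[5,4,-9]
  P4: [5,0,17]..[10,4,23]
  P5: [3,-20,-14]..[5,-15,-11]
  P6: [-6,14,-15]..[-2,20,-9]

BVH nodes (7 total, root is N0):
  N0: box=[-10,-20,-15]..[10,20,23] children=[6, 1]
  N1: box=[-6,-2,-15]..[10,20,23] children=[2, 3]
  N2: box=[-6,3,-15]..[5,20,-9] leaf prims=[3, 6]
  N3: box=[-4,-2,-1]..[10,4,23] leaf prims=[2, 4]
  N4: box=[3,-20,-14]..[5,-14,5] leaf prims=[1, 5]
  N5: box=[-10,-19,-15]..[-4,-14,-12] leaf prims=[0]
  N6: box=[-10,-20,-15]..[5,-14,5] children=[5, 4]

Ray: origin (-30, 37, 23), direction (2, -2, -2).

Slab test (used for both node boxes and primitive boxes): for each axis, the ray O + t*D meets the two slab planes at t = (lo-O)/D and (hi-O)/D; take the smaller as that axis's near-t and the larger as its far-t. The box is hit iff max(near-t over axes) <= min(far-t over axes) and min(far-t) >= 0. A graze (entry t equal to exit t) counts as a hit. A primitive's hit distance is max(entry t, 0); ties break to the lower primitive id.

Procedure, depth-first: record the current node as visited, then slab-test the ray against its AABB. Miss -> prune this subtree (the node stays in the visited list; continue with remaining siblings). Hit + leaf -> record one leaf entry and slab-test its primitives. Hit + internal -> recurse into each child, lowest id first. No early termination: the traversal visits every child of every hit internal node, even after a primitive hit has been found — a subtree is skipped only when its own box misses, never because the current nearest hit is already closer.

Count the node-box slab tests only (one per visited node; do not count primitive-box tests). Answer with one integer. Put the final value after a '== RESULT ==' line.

Walk:
N0 x:[10,20] y:[17/2,57/2] z:[0,19] -> hit [10,19], descend [1, 6]
  N1 x:[12,20] y:[17/2,39/2] z:[0,19] -> hit [12,19], descend [2, 3]
    N2 x:[12,35/2] y:[17/2,17] z:[16,19] -> hit [16,17] leaf, test {P3@t=33/2, P6(miss)}
    N3 x:[13,20] y:[33/2,39/2] z:[0,12] -> miss, prune
  N6 x:[10,35/2] y:[51/2,57/2] z:[9,19] -> miss, prune

Visited [0, 1, 2, 3, 6]. Tests: 5 box, 1 leaf. Nearest: P3.

== RESULT ==
5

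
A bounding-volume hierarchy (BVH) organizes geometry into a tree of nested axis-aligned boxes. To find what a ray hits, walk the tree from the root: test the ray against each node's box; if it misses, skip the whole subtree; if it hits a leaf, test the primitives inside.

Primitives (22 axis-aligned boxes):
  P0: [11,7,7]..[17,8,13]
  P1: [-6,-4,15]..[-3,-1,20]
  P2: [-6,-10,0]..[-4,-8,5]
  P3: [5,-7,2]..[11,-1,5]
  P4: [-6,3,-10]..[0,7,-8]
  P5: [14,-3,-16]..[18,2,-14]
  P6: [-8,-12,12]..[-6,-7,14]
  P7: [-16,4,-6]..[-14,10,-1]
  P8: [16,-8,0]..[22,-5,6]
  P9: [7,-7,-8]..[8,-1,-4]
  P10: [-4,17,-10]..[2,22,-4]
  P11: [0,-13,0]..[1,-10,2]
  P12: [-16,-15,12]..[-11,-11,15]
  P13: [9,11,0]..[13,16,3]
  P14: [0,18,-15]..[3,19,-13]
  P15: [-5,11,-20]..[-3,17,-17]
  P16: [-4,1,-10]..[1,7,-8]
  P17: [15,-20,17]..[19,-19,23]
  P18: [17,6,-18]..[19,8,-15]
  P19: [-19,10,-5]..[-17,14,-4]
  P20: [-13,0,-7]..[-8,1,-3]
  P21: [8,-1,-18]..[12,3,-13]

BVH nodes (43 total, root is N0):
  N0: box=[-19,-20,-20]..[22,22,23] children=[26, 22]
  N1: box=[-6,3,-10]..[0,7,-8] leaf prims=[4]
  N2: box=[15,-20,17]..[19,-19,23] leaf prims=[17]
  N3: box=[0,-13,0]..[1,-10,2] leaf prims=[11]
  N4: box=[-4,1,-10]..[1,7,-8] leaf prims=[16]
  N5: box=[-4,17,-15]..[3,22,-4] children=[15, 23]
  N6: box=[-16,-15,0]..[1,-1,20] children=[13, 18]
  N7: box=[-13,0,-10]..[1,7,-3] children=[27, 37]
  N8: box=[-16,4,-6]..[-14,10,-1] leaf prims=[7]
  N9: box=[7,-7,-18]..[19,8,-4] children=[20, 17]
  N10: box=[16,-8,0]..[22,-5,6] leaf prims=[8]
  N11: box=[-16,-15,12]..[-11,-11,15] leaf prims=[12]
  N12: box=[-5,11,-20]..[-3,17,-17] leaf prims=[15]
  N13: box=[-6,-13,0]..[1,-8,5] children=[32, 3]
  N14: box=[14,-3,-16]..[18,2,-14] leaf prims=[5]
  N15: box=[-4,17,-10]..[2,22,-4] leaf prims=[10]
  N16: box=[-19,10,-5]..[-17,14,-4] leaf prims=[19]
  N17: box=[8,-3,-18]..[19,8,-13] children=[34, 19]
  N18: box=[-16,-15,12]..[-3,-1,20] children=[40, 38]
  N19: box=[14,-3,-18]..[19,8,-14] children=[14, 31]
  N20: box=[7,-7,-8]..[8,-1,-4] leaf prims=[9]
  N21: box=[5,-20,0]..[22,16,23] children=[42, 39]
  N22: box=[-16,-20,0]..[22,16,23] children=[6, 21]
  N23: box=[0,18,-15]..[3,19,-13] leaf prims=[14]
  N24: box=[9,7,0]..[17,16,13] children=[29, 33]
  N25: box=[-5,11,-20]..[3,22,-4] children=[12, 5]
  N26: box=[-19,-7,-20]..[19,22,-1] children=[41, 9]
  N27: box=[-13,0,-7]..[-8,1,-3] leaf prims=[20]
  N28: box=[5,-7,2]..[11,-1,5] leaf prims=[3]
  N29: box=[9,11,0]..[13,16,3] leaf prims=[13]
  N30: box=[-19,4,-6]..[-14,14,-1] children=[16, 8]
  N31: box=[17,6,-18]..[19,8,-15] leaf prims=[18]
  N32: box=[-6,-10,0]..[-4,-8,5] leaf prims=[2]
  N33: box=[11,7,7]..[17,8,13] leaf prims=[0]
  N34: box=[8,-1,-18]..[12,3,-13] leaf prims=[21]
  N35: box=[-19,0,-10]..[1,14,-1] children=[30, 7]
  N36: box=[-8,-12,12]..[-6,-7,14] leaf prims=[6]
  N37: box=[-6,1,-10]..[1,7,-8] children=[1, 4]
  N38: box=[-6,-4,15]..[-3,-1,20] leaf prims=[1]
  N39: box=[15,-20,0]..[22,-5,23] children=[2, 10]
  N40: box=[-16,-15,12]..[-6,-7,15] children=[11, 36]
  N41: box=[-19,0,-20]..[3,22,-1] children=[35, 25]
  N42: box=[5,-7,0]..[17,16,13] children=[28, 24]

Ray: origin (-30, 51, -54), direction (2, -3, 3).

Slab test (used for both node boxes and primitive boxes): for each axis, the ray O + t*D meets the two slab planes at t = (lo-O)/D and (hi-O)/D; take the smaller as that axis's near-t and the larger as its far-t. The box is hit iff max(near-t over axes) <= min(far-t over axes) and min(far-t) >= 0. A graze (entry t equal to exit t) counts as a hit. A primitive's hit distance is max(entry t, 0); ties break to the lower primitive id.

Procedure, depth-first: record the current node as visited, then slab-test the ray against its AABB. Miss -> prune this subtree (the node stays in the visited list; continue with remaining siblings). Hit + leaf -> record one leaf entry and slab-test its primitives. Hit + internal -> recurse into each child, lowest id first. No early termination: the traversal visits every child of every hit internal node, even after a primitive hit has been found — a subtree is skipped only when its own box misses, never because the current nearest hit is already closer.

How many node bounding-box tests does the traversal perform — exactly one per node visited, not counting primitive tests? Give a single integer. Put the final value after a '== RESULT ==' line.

Walk:
N0 x:[11/2,26] y:[29/3,71/3] z:[34/3,77/3] -> hit [34/3,71/3], descend [22, 26]
  N22 x:[7,26] y:[35/3,71/3] z:[18,77/3] -> hit [18,71/3], descend [6, 21]
    N6 x:[7,31/2] y:[52/3,22] z:[18,74/3] -> miss, prune
    N21 x:[35/2,26] y:[35/3,71/3] z:[18,77/3] -> hit [18,71/3], descend [39, 42]
      N39 x:[45/2,26] y:[56/3,71/3] z:[18,77/3] -> hit [45/2,71/3], descend [2, 10]
        N2 x:[45/2,49/2] y:[70/3,71/3] z:[71/3,77/3] -> hit [71/3,71/3] leaf, test {P17@t=71/3}
        N10 x:[23,26] y:[56/3,59/3] z:[18,20] -> miss, prune
      N42 x:[35/2,47/2] y:[35/3,58/3] z:[18,67/3] -> hit [18,58/3], descend [24, 28]
        N24 x:[39/2,47/2] y:[35/3,44/3] z:[18,67/3] -> miss, prune
        N28 x:[35/2,41/2] y:[52/3,58/3] z:[56/3,59/3] -> hit [56/3,58/3] leaf, test {P3@t=56/3}
  N26 x:[11/2,49/2] y:[29/3,58/3] z:[34/3,53/3] -> hit [34/3,53/3], descend [9, 41]
    N9 x:[37/2,49/2] y:[43/3,58/3] z:[12,50/3] -> miss, prune
    N41 x:[11/2,33/2] y:[29/3,17] z:[34/3,53/3] -> hit [34/3,33/2], descend [25, 35]
      N25 x:[25/2,33/2] y:[29/3,40/3] z:[34/3,50/3] -> hit [25/2,40/3], descend [5, 12]
        N5 x:[13,33/2] y:[29/3,34/3] z:[13,50/3] -> miss, prune
        N12 x:[25/2,27/2] y:[34/3,40/3] z:[34/3,37/3] -> miss, prune
      N35 x:[11/2,31/2] y:[37/3,17] z:[44/3,53/3] -> hit [44/3,31/2], descend [7, 30]
        N7 x:[17/2,31/2] y:[44/3,17] z:[44/3,17] -> hit [44/3,31/2], descend [27, 37]
          N27 x:[17/2,11] y:[50/3,17] z:[47/3,17] -> miss, prune
          N37 x:[12,31/2] y:[44/3,50/3] z:[44/3,46/3] -> hit [44/3,46/3], descend [1, 4]
            N1 x:[12,15] y:[44/3,16] z:[44/3,46/3] -> hit [44/3,15] leaf, test {P4@t=44/3}
            N4 x:[13,31/2] y:[44/3,50/3] z:[44/3,46/3] -> hit [44/3,46/3] leaf, test {P16@t=44/3}
        N30 x:[11/2,8] y:[37/3,47/3] z:[16,53/3] -> miss, prune

Summary -> nodes [0, 22, 6, 21, 39, 2, 10, 42, 24, 28, 26, 9, 41, 25, 5, 12, 35, 7, 27, 37, 1, 4, 30]; box-tests=23; leaf-entries=4; first=P4

== RESULT ==
23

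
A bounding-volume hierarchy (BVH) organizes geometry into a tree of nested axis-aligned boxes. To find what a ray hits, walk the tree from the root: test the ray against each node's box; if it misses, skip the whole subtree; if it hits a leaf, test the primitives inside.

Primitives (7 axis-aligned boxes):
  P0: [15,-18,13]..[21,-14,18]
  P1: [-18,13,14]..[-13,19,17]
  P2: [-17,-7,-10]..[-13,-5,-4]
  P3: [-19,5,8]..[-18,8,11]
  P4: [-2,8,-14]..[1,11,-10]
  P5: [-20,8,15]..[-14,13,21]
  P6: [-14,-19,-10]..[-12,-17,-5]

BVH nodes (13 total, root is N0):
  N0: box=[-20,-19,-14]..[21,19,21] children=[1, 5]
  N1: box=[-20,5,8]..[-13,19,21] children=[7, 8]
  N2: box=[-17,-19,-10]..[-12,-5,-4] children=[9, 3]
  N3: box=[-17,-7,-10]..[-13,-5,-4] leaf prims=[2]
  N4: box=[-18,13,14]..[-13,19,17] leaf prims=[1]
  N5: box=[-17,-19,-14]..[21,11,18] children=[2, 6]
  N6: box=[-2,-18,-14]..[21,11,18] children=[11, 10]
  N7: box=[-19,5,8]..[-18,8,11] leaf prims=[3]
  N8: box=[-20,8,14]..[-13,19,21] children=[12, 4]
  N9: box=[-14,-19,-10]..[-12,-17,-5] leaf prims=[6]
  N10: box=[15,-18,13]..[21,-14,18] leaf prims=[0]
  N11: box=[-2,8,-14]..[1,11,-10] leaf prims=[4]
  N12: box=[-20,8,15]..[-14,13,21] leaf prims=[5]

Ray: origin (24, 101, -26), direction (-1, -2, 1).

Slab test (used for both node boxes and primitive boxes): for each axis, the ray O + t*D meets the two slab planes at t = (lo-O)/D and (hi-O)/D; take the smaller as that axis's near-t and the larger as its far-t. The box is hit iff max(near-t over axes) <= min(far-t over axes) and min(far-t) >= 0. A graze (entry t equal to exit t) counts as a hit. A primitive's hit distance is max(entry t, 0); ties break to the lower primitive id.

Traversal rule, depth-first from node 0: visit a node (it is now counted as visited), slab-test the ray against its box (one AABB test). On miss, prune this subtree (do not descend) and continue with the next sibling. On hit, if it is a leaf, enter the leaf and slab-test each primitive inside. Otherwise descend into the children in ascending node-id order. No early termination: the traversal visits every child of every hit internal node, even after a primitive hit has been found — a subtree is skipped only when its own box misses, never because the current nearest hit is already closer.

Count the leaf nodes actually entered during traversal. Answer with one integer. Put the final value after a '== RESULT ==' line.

Trace the traversal:
N0 x:[3,44] y:[41,60] z:[12,47] -> hit [41,44], descend [1, 5]
  N1 x:[37,44] y:[41,48] z:[34,47] -> hit [41,44], descend [7, 8]
    N7 x:[42,43] y:[93/2,48] z:[34,37] -> miss, prune
    N8 x:[37,44] y:[41,93/2] z:[40,47] -> hit [41,44], descend [4, 12]
      N4 x:[37,42] y:[41,44] z:[40,43] -> hit [41,42] leaf, test {P1@t=41}
      N12 x:[38,44] y:[44,93/2] z:[41,47] -> hit [44,44] leaf, test {P5@t=44}
  N5 x:[3,41] y:[45,60] z:[12,44] -> miss, prune

7 AABB tests over nodes [0, 1, 7, 8, 4, 12, 5]; 2 leaves entered; closest P1.

== RESULT ==
2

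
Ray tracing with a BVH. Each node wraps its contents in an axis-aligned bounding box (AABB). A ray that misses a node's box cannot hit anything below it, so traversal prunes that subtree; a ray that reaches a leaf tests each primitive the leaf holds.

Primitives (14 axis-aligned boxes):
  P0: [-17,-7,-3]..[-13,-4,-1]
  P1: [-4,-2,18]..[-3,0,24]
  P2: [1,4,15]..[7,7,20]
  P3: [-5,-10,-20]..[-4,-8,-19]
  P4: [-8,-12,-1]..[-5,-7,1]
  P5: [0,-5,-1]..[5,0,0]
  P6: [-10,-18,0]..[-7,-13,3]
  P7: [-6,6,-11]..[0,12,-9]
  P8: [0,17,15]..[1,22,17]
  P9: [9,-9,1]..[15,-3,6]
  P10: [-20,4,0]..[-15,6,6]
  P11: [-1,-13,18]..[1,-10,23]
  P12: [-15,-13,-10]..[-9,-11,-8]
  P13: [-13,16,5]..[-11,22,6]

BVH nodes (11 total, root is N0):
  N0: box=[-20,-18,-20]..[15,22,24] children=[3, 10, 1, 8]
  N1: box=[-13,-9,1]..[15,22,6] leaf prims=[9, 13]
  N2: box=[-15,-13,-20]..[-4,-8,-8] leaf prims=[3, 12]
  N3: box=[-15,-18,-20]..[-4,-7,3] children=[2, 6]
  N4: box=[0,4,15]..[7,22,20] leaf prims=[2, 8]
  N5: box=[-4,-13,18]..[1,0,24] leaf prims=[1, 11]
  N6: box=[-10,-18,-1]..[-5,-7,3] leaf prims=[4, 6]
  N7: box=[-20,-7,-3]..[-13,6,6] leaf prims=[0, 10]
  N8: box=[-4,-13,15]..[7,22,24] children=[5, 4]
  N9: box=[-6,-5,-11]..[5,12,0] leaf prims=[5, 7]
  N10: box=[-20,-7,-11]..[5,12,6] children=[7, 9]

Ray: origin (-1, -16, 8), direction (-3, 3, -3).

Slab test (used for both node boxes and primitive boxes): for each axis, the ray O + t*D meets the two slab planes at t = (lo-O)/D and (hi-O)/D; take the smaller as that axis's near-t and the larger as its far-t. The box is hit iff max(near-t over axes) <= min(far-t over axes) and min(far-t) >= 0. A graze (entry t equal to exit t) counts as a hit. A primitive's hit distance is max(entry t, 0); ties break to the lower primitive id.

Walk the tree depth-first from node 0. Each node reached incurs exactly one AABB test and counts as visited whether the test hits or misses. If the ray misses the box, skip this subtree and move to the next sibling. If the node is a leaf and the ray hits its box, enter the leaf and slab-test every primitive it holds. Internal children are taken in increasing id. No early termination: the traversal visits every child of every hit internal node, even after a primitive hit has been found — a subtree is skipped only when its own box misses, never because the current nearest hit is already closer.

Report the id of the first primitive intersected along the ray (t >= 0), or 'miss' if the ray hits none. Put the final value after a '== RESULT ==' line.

Walk:
N0 x:[-16/3,19/3] y:[-2/3,38/3] z:[-16/3,28/3] -> hit [-2/3,19/3], descend [1, 3, 8, 10]
  N1 x:[-16/3,4] y:[7/3,38/3] z:[2/3,7/3] -> hit [7/3,7/3] leaf, test {P9(miss), P13(miss)}
  N3 x:[1,14/3] y:[-2/3,3] z:[5/3,28/3] -> hit [5/3,3], descend [2, 6]
    N2 x:[1,14/3] y:[1,8/3] z:[16/3,28/3] -> miss, prune
    N6 x:[4/3,3] y:[-2/3,3] z:[5/3,3] -> hit [5/3,3] leaf, test {P4@t=7/3, P6(miss)}
  N8 x:[-8/3,1] y:[1,38/3] z:[-16/3,-7/3] -> miss, prune
  N10 x:[-2,19/3] y:[3,28/3] z:[2/3,19/3] -> hit [3,19/3], descend [7, 9]
    N7 x:[4,19/3] y:[3,22/3] z:[2/3,11/3] -> miss, prune
    N9 x:[-2,5/3] y:[11/3,28/3] z:[8/3,19/3] -> miss, prune

Visited [0, 1, 3, 2, 6, 8, 10, 7, 9]. Tests: 9 box, 2 leaf. Nearest: P4.

== RESULT ==
4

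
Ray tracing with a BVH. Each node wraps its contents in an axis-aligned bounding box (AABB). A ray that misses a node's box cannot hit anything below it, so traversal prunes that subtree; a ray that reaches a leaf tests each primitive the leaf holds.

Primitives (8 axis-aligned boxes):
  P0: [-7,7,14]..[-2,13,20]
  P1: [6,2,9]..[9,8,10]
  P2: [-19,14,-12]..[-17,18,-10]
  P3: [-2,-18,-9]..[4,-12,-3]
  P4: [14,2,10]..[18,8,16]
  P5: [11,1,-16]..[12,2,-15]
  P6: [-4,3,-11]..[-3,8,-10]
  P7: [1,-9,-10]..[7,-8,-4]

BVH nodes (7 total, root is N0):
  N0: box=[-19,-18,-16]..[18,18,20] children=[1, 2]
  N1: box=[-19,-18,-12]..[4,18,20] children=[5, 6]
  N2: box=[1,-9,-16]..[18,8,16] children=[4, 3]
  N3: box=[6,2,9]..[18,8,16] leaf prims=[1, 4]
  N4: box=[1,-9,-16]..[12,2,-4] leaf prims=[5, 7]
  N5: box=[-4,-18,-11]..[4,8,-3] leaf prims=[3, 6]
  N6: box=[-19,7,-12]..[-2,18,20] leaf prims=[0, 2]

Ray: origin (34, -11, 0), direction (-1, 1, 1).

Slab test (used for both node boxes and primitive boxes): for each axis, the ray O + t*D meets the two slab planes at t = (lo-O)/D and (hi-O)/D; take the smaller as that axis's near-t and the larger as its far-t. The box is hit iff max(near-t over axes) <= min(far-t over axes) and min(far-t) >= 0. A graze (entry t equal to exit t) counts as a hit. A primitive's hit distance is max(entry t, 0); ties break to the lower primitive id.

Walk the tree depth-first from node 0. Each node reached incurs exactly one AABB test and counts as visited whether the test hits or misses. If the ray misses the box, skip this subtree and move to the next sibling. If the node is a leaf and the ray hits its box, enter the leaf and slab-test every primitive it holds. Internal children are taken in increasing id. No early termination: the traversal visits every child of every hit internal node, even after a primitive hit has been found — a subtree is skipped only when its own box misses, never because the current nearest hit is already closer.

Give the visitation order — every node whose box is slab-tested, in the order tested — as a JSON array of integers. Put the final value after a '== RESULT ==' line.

Traverse from the root:
N0 x:[16,53] y:[-7,29] z:[-16,20] -> hit [16,20], descend [1, 2]
  N1 x:[30,53] y:[-7,29] z:[-12,20] -> miss, prune
  N2 x:[16,33] y:[2,19] z:[-16,16] -> hit [16,16], descend [3, 4]
    N3 x:[16,28] y:[13,19] z:[9,16] -> hit [16,16] leaf, test {P1(miss), P4@t=16}
    N4 x:[22,33] y:[2,13] z:[-16,-4] -> miss, prune

5 AABB tests over nodes [0, 1, 2, 3, 4]; 1 leaf entered; closest P4.

== RESULT ==
[0, 1, 2, 3, 4]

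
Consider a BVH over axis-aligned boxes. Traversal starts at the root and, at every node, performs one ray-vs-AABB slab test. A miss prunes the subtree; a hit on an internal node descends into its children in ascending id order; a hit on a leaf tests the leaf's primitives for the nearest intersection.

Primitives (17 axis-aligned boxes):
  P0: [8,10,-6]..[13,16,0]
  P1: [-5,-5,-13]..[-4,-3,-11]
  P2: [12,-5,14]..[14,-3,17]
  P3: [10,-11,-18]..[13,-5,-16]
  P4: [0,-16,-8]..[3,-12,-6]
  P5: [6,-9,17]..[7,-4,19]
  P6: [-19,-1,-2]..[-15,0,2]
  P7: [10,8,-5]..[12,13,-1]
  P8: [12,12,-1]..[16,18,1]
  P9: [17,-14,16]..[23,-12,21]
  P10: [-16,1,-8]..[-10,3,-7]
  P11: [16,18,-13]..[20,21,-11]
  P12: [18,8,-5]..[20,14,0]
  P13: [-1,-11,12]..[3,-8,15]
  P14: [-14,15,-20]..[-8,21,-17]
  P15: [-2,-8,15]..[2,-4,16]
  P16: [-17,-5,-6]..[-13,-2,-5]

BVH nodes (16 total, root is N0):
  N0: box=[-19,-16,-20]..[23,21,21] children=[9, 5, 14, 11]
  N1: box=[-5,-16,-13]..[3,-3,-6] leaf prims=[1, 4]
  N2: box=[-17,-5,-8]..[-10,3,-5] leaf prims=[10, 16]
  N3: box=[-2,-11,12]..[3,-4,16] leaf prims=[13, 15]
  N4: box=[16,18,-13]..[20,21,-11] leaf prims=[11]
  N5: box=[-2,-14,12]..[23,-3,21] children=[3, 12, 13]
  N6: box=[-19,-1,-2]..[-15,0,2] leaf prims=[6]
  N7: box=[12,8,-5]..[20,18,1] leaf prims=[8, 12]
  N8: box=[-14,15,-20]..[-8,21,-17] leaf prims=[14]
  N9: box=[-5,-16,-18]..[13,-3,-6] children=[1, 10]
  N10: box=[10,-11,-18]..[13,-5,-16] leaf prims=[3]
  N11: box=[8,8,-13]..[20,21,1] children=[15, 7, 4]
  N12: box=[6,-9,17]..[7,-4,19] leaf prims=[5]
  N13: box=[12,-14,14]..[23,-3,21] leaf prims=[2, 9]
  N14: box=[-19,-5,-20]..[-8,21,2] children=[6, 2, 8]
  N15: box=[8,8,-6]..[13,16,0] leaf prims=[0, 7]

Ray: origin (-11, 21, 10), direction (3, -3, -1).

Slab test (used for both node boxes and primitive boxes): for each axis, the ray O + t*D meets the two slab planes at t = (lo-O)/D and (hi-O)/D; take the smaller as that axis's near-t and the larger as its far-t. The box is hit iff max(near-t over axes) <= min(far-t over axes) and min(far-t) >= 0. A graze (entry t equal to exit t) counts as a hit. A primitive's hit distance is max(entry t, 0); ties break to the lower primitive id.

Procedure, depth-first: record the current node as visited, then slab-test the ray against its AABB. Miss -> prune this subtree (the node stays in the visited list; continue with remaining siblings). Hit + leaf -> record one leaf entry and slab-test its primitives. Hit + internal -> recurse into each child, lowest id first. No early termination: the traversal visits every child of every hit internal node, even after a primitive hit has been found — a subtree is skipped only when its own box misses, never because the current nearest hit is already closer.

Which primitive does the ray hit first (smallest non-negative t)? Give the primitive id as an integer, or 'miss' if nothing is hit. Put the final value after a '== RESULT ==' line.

Walk:
N0 x:[-8/3,34/3] y:[0,37/3] z:[-11,30] -> hit [0,34/3], descend [5, 9, 11, 14]
  N5 x:[3,34/3] y:[8,35/3] z:[-11,-2] -> miss, prune
  N9 x:[2,8] y:[8,37/3] z:[16,28] -> miss, prune
  N11 x:[19/3,31/3] y:[0,13/3] z:[9,23] -> miss, prune
  N14 x:[-8/3,1] y:[0,26/3] z:[8,30] -> miss, prune

Summary -> nodes [0, 5, 9, 11, 14]; box-tests=5; leaf-entries=0; first=miss

== RESULT ==
miss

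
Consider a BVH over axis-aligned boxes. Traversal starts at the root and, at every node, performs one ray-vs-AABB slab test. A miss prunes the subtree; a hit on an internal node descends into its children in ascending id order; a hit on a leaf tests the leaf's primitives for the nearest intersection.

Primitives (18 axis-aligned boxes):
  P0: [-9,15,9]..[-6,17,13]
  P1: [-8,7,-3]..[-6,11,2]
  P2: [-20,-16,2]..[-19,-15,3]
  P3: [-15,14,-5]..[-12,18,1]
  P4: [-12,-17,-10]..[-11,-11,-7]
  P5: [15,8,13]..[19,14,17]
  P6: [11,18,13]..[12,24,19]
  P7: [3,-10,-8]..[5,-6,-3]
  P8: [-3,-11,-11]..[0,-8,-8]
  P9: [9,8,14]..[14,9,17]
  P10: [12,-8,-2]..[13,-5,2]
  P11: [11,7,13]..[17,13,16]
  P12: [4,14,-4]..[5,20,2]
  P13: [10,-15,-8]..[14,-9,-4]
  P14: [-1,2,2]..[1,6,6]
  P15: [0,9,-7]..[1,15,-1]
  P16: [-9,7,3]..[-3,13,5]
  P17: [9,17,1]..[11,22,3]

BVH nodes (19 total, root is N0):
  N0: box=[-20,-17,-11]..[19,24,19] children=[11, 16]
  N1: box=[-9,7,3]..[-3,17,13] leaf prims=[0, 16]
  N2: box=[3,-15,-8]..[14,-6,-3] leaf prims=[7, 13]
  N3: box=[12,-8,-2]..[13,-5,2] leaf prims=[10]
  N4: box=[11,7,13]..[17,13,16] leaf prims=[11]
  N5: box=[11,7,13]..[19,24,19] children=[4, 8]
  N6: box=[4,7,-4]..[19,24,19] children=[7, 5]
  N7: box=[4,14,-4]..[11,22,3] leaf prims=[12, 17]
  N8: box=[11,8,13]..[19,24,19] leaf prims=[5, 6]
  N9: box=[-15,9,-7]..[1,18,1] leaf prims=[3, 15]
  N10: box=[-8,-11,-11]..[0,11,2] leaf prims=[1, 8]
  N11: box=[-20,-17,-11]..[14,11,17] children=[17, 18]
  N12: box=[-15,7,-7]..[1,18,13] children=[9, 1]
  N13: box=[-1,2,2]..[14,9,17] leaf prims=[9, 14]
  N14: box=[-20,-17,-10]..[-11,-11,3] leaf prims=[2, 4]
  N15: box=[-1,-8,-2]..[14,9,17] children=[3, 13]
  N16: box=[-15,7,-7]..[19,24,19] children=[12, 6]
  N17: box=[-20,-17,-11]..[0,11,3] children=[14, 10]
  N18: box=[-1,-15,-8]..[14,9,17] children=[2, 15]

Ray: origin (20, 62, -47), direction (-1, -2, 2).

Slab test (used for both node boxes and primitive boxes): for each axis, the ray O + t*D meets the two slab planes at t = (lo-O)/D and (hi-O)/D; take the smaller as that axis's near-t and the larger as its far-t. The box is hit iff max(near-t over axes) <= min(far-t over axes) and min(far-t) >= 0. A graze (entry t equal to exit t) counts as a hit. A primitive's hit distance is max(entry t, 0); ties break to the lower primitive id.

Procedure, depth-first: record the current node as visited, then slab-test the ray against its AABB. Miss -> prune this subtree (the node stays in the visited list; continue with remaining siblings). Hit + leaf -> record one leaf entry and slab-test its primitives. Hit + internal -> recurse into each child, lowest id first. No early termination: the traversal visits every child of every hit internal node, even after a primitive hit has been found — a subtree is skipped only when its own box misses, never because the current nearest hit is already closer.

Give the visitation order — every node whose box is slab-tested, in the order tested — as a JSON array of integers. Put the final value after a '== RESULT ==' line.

Traverse from the root:
N0 x:[1,40] y:[19,79/2] z:[18,33] -> hit [19,33], descend [11, 16]
  N11 x:[6,40] y:[51/2,79/2] z:[18,32] -> hit [51/2,32], descend [17, 18]
    N17 x:[20,40] y:[51/2,79/2] z:[18,25] -> miss, prune
    N18 x:[6,21] y:[53/2,77/2] z:[39/2,32] -> miss, prune
  N16 x:[1,35] y:[19,55/2] z:[20,33] -> hit [20,55/2], descend [6, 12]
    N6 x:[1,16] y:[19,55/2] z:[43/2,33] -> miss, prune
    N12 x:[19,35] y:[22,55/2] z:[20,30] -> hit [22,55/2], descend [1, 9]
      N1 x:[23,29] y:[45/2,55/2] z:[25,30] -> hit [25,55/2] leaf, test {P0(miss), P16@t=25}
      N9 x:[19,35] y:[22,53/2] z:[20,24] -> hit [22,24] leaf, test {P3(miss), P15(miss)}

Visited [0, 11, 17, 18, 16, 6, 12, 1, 9]. Tests: 9 box, 2 leaf. Nearest: P16.

== RESULT ==
[0, 11, 17, 18, 16, 6, 12, 1, 9]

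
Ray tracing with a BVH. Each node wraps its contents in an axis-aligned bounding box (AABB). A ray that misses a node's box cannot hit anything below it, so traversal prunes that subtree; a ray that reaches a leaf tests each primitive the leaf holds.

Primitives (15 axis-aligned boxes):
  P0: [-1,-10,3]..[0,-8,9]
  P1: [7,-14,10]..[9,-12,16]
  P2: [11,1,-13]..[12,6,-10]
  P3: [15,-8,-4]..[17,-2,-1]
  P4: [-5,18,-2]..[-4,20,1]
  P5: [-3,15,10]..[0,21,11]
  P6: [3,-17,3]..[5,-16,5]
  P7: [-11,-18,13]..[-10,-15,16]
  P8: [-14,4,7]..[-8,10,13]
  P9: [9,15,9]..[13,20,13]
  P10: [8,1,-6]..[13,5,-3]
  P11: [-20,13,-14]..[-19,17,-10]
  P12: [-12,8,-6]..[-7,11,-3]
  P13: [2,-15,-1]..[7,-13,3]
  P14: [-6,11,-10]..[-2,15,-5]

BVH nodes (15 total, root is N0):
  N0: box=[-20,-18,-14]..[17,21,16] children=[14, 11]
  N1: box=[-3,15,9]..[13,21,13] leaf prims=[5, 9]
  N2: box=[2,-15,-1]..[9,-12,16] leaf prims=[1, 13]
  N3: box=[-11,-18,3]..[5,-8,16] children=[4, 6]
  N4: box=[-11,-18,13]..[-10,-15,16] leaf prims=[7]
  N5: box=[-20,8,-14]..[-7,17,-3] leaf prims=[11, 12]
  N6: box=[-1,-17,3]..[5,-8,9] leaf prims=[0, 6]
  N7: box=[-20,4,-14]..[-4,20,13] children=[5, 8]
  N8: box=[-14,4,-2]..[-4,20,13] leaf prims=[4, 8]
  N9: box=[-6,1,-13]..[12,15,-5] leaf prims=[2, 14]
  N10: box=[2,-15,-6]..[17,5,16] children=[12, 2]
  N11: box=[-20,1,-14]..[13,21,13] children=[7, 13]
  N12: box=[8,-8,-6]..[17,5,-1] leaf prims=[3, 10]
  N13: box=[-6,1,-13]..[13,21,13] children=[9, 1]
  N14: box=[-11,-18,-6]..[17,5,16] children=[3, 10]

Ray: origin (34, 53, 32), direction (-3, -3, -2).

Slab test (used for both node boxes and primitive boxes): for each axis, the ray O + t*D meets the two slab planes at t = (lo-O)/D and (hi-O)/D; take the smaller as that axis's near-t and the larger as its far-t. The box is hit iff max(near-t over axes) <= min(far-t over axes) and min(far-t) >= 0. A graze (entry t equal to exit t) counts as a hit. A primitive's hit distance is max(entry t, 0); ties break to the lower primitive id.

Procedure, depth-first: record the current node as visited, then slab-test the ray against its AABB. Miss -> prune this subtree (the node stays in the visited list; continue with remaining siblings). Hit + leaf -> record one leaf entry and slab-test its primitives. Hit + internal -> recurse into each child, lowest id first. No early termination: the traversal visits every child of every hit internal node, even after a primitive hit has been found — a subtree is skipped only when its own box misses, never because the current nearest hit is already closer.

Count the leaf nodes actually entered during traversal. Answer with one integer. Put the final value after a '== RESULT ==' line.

Walk:
N0 x:[17/3,18] y:[32/3,71/3] z:[8,23] -> hit [32/3,18], descend [11, 14]
  N11 x:[7,18] y:[32/3,52/3] z:[19/2,23] -> hit [32/3,52/3], descend [7, 13]
    N7 x:[38/3,18] y:[11,49/3] z:[19/2,23] -> hit [38/3,49/3], descend [5, 8]
      N5 x:[41/3,18] y:[12,15] z:[35/2,23] -> miss, prune
      N8 x:[38/3,16] y:[11,49/3] z:[19/2,17] -> hit [38/3,16] leaf, test {P4(miss), P8(miss)}
    N13 x:[7,40/3] y:[32/3,52/3] z:[19/2,45/2] -> hit [32/3,40/3], descend [1, 9]
      N1 x:[7,37/3] y:[32/3,38/3] z:[19/2,23/2] -> hit [32/3,23/2] leaf, test {P5(miss), P9(miss)}
      N9 x:[22/3,40/3] y:[38/3,52/3] z:[37/2,45/2] -> miss, prune
  N14 x:[17/3,15] y:[16,71/3] z:[8,19] -> miss, prune

Visited [0, 11, 7, 5, 8, 13, 1, 9, 14]. Tests: 9 box, 2 leaf. Nearest: miss.

== RESULT ==
2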